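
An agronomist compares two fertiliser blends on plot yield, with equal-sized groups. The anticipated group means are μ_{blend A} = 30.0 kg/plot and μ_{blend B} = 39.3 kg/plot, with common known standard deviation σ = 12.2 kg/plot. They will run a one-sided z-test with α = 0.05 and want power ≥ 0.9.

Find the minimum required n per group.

Standardized effect: d = |μ_{blend A} − μ_{blend B}| / σ = |30.0 − 39.3| / 12.2 = 0.7623
Set Φ(δ − 1.645) = 0.9; then δ − 1.645 = Φ⁻¹(0.9) = 1.282, giving δ = 2.926.
δ = d·√(n/2) ⇒ n = 2(δ/d)² = 2 × (2.926 / 0.7623)² = 29.47.
Rounding up, n = 30 per group.

n = 30 per group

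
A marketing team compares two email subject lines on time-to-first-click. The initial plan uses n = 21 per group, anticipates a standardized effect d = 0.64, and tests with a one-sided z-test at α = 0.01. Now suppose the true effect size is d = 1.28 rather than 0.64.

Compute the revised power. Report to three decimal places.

With d = 1.28: δ = d·√(n/2) = 1.28 × √(21/2) = 4.1477. Critical value z_{0.01} = 2.326.
Revised power = P(Z > 2.326 − δ) = Φ(1.821) = 0.9657.

Power ≈ 0.966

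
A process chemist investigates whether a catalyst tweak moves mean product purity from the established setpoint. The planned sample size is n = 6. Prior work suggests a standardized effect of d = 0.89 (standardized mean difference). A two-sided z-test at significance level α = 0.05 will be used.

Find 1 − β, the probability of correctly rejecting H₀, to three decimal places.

Power ≈ 0.587

Noncentrality parameter: λ = d·√n = 0.89 × √6 = 2.1800
Two-sided α = 0.05 → critical value z_{0.025} = 1.960.
Power = Φ(λ − 1.960) + Φ(−λ − 1.960) = Φ(0.220) + Φ(-4.140) = 0.5871 + 0.0000 = 0.5871.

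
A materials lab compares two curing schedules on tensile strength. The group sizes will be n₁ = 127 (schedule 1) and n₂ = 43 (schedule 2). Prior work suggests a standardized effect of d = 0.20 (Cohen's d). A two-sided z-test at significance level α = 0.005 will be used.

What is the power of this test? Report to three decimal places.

Noncentrality parameter: λ = d / √(1/n₁ + 1/n₂) = 0.20 / √(1/127 + 1/43) = 1.1336
Two-sided α = 0.005 → critical value z_{0.0025} = 2.807.
Power = Φ(λ − 2.807) + Φ(−λ − 2.807) = Φ(-1.673) + Φ(-3.941) = 0.0471 + 0.0000 = 0.0472.

Power ≈ 0.047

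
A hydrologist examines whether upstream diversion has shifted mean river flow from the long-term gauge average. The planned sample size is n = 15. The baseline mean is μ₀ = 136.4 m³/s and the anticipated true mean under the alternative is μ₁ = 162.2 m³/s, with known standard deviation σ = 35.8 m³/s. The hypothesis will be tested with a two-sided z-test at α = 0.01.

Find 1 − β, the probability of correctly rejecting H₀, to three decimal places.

Standardized effect: d = |μ₁ − μ₀| / σ = |162.2 − 136.4| / 35.8 = 0.7207
Noncentrality parameter: δ = d·√n = 0.7207 × √15 = 2.7911
Two-sided α = 0.01 → critical value z_{0.005} = 2.576.
Power = Φ(δ − 2.576) + Φ(−δ − 2.576) = Φ(0.215) + Φ(-5.367) = 0.5852 + 0.0000 = 0.5852.

Power ≈ 0.585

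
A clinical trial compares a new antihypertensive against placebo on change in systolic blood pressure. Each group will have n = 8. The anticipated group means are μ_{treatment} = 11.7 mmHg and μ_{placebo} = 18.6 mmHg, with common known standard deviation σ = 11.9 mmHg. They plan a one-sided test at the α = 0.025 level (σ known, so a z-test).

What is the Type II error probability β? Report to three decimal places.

Standardized effect: d = |μ_{treatment} − μ_{placebo}| / σ = |11.7 − 18.6| / 11.9 = 0.5798
Noncentrality parameter: δ = d·√(n/2) = 0.5798 × √(8/2) = 1.1597
Critical value for a one-sided test at α = 0.025: z_α = 1.960.
Power = P(Z > 1.960 − δ) = Φ(-0.800) = 0.2118.
Type II error: β = 1 − power = 1 − 0.2118 = 0.7882.

β ≈ 0.788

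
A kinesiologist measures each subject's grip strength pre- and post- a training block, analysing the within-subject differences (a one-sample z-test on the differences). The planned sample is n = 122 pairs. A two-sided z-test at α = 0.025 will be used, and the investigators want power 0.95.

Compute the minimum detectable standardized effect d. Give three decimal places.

d ≈ 0.352

Required noncentrality: δ = z_{0.0125} + z_{0.05} = 2.241 + 1.645 = 3.886.
(Lower-tail contribution to power is negligible for δ > 0.)
δ = d·√n ⇒ d = δ/√n = 3.886/√122 = 0.3518.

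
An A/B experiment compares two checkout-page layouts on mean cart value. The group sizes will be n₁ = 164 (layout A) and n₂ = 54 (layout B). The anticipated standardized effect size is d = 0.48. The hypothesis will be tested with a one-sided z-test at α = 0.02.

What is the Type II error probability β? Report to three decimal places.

β ≈ 0.157

Noncentrality parameter: δ = d / √(1/n₁ + 1/n₂) = 0.48 / √(1/164 + 1/54) = 3.0594
Critical value for a one-sided test at α = 0.02: z_α = 2.054.
Power = Φ(δ − 2.054) = Φ(1.006) = 0.8427.
Type II error: β = 1 − power = 1 − 0.8427 = 0.1573.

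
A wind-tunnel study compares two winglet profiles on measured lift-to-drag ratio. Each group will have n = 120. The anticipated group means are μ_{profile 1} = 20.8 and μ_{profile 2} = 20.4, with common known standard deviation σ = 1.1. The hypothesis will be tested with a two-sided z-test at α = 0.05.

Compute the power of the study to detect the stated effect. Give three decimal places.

Power ≈ 0.804

Standardized effect: d = |μ_{profile 1} − μ_{profile 2}| / σ = |20.8 − 20.4| / 1.1 = 0.3636
Noncentrality parameter: λ = d·√(n/2) = 0.3636 × √(120/2) = 2.8167
Two-sided α = 0.05 → critical value z_{0.025} = 1.960.
Power = Φ(λ − 1.960) + Φ(−λ − 1.960) = Φ(0.857) + Φ(-4.777) = 0.8042 + 0.0000 = 0.8042.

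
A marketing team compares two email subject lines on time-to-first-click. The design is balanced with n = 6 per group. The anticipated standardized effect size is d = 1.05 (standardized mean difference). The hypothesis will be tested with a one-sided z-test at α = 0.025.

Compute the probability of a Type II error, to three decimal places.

Noncentrality parameter: δ = d·√(n/2) = 1.05 × √(6/2) = 1.8187
Critical value for a one-sided test at α = 0.025: z_α = 1.960.
Power = Φ(δ − 1.960) = Φ(-0.141) = 0.4438.
Type II error: β = 1 − power = 1 − 0.4438 = 0.5562.

β ≈ 0.556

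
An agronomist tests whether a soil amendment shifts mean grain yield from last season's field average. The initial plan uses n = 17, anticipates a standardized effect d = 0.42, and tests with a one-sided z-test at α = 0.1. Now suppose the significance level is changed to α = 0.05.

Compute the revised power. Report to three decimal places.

Power ≈ 0.535

δ = d·√n = 0.42 × √17 = 1.7317 (unchanged). New critical value: z_{0.05} = 1.645.
Revised power = P(Z > 1.645 − δ) = Φ(0.087) = 0.5346.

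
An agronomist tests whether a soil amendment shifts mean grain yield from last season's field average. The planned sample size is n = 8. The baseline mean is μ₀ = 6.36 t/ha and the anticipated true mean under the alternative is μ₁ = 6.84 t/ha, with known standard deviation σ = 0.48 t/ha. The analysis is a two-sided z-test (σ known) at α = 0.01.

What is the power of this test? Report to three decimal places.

Power ≈ 0.600

Standardized effect: d = |μ₁ − μ₀| / σ = |6.84 − 6.36| / 0.48 = 1.0000
Noncentrality parameter: δ = d·√n = 1.0000 × √8 = 2.8284
Two-sided α = 0.01 → critical value z_{0.005} = 2.576.
Power = Φ(δ − 2.576) + Φ(−δ − 2.576) = Φ(0.253) + Φ(-5.404) = 0.5997 + 0.0000 = 0.5997.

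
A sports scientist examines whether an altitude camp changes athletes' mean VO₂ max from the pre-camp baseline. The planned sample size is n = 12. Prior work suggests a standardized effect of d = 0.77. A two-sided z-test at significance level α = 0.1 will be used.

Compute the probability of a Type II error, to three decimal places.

Noncentrality parameter: δ = d·√n = 0.77 × √12 = 2.6674
Two-sided α = 0.1 → critical value z_{0.05} = 1.645.
Power = Φ(δ − 1.645) + Φ(−δ − 1.645) = Φ(1.023) + Φ(-4.312) = 0.8467 + 0.0000 = 0.8467.
Type II error: β = 1 − power = 1 − 0.8467 = 0.1533.

β ≈ 0.153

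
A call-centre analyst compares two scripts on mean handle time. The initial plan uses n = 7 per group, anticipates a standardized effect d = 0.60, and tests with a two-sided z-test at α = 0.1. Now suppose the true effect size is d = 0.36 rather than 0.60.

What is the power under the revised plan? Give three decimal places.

Power ≈ 0.176

With d = 0.36: δ = d·√(n/2) = 0.36 × √(7/2) = 0.6735. Critical value z_{0.05} = 1.645.
Revised power = Φ(δ − 1.645) + Φ(−δ − 1.645) = Φ(-0.971) + Φ(-2.318) = 0.1657 + 0.0102 = 0.1759.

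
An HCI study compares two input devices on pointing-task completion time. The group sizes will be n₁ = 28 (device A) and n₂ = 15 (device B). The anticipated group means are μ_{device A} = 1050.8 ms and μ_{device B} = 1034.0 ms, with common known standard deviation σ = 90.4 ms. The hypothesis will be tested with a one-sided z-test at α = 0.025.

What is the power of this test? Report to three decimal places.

Standardized effect: d = |μ_{device A} − μ_{device B}| / σ = |1050.8 − 1034.0| / 90.4 = 0.1858
Noncentrality parameter: λ = d / √(1/n₁ + 1/n₂) = 0.1858 / √(1/28 + 1/15) = 0.5808
Critical value for a one-sided test at α = 0.025: z_α = 1.960.
Power = P(Z > 1.960 − λ) = Φ(-1.379) = 0.0839.

Power ≈ 0.084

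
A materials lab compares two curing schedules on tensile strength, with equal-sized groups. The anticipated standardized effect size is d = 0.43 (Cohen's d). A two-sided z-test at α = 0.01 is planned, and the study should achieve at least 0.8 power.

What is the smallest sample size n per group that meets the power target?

n = 127 per group

Set Φ(δ − 2.576) = 0.8; then δ − 2.576 = Φ⁻¹(0.8) = 0.842, giving δ = 3.417.
(Ignoring the negligible lower-tail rejection probability gives the usual closed-form inversion.)
δ = d·√(n/2) ⇒ n = 2(δ/d)² = 2 × (3.417 / 0.43)² = 126.33.
Rounding up, n = 127 per group.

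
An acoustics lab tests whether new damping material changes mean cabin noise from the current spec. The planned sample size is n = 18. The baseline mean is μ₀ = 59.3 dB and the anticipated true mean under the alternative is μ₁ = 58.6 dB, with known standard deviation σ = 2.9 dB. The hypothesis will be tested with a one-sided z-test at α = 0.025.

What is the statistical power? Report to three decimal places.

Standardized effect: d = |μ₁ − μ₀| / σ = |58.6 − 59.3| / 2.9 = 0.2414
Noncentrality parameter: δ = d·√n = 0.2414 × √18 = 1.0241
One-sided α = 0.025 → critical value z_{0.025} = 1.960.
Power = P(Z > 1.960 − δ) = Φ(-0.936) = 0.1747.

Power ≈ 0.175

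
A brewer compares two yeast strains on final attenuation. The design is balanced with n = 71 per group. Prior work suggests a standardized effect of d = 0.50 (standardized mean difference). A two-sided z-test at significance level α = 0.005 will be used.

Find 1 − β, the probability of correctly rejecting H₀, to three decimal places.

Noncentrality parameter: δ = d·√(n/2) = 0.50 × √(71/2) = 2.9791
Critical value for a two-sided test at α = 0.005: z_{α/2} = 2.807.
Power = Φ(δ − 2.807) + Φ(−δ − 2.807) = Φ(0.172) + Φ(-5.786) = 0.5683 + 0.0000 = 0.5683.

Power ≈ 0.568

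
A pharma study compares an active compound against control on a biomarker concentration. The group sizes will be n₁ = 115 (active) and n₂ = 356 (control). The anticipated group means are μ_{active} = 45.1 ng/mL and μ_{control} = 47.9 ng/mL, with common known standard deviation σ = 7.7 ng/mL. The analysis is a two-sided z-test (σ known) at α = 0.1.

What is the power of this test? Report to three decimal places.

Power ≈ 0.960

Standardized effect: d = |μ_{active} − μ_{control}| / σ = |45.1 − 47.9| / 7.7 = 0.3636
Noncentrality parameter: δ = d / √(1/n₁ + 1/n₂) = 0.3636 / √(1/115 + 1/356) = 3.3902
Two-sided α = 0.1 → critical value z_{0.05} = 1.645.
Power = Φ(δ − 1.645) + Φ(−δ − 1.645) = Φ(1.745) + Φ(-5.035) = 0.9595 + 0.0000 = 0.9595.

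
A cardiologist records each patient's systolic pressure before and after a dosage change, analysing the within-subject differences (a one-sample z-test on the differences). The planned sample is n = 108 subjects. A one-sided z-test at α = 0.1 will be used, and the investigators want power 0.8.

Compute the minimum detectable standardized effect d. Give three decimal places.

Required noncentrality: δ = z_{0.1} + z_{0.20} = 1.282 + 0.842 = 2.123.
δ = d·√n ⇒ d = δ/√n = 2.123/√108 = 0.2043.

d ≈ 0.204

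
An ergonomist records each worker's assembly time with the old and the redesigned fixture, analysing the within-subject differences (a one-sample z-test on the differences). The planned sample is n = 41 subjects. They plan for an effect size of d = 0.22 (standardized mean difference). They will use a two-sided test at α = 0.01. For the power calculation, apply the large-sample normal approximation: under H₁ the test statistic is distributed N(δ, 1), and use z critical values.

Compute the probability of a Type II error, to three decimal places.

β ≈ 0.878

Noncentrality parameter: δ = d·√n = 0.22 × √41 = 1.4087
Two-sided α = 0.01 → critical value z_{0.005} = 2.576.
Power = Φ(δ − 2.576) + Φ(−δ − 2.576) = Φ(-1.167) + Φ(-3.985) = 0.1216 + 0.0000 = 0.1216.
Type II error: β = 1 − power = 1 − 0.1216 = 0.8784.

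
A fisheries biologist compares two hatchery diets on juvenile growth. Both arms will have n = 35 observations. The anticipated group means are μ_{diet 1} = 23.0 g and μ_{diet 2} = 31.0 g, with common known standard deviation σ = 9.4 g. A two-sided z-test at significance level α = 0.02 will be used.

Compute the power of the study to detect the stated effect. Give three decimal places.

Power ≈ 0.891

Standardized effect: d = |μ_{diet 1} − μ_{diet 2}| / σ = |23.0 − 31.0| / 9.4 = 0.8511
Noncentrality parameter: δ = d·√(n/2) = 0.8511 × √(35/2) = 3.5603
Two-sided α = 0.02 → critical value z_{0.01} = 2.326.
Power = Φ(δ − 2.326) + Φ(−δ − 2.326) = Φ(1.234) + Φ(-5.887) = 0.8914 + 0.0000 = 0.8914.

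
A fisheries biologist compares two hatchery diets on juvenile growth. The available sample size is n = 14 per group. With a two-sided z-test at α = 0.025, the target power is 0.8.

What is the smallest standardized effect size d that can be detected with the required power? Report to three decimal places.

d ≈ 1.165

Need Φ(δ − 2.241) = 0.8, so δ = 2.241 + 0.842 = 3.083.
(Lower-tail contribution to power is negligible for δ > 0.)
δ = d·√(n/2) ⇒ d = δ/√(n/2) = 3.083/√(14/2) = 1.1653.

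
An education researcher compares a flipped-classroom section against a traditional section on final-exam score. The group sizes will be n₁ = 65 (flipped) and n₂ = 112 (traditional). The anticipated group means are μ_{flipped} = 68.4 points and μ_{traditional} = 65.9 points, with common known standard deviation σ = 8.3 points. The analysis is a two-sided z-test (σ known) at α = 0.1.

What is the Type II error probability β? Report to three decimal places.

β ≈ 0.387

Standardized effect: d = |μ_{flipped} − μ_{traditional}| / σ = |68.4 − 65.9| / 8.3 = 0.3012
Noncentrality parameter: δ = d / √(1/n₁ + 1/n₂) = 0.3012 / √(1/65 + 1/112) = 1.9317
Critical value for a two-sided test at α = 0.1: z_{α/2} = 1.645.
Power = Φ(δ − 1.645) + Φ(−δ − 1.645) = Φ(0.287) + Φ(-3.577) = 0.6129 + 0.0002 = 0.6131.
Type II error: β = 1 − power = 1 − 0.6131 = 0.3869.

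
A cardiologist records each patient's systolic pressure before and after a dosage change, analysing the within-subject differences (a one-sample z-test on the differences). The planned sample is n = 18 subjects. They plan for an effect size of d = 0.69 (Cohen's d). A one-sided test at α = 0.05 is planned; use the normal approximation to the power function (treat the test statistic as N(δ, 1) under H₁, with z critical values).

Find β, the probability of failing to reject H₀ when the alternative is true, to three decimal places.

Noncentrality parameter: δ = d·√n = 0.69 × √18 = 2.9274
Critical value for a one-sided test at α = 0.05: z_α = 1.645.
Power = Φ(δ − 1.645) = Φ(1.283) = 0.9002.
Type II error: β = 1 − power = 1 − 0.9002 = 0.0998.

β ≈ 0.100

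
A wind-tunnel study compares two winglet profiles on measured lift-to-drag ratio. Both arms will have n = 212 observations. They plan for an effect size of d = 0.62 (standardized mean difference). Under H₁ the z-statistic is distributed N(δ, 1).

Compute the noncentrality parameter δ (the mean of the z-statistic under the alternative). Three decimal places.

δ ≈ 6.383

The noncentrality parameter scales effect size by the design's sample-size factor: δ = d·√(n/2) = 0.62 × √(212/2) = 6.3833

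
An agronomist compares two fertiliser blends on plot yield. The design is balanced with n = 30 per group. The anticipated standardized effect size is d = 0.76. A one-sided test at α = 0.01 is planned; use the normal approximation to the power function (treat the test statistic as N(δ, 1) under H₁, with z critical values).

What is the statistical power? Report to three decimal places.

Noncentrality parameter: δ = d·√(n/2) = 0.76 × √(30/2) = 2.9435
Critical value for a one-sided test at α = 0.01: z_α = 2.326.
Power = P(Z > 2.326 − δ) = Φ(0.617) = 0.7314.

Power ≈ 0.731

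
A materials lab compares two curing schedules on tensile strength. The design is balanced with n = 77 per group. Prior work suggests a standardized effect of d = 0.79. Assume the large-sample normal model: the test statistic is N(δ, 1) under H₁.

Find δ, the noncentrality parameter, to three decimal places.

δ = d·√(n/2) = 0.79 × √(77/2) = 4.9018

δ ≈ 4.902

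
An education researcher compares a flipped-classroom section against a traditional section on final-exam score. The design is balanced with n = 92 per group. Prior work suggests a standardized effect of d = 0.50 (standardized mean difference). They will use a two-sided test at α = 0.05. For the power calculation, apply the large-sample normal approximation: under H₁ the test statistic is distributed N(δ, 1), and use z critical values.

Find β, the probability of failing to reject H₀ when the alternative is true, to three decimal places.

Noncentrality parameter: δ = d·√(n/2) = 0.50 × √(92/2) = 3.3912
Critical value for a two-sided test at α = 0.05: z_{α/2} = 1.960.
Power = Φ(δ − 1.960) + Φ(−δ − 1.960) = Φ(1.431) + Φ(-5.351) = 0.9238 + 0.0000 = 0.9238.
Type II error: β = 1 − power = 1 − 0.9238 = 0.0762.

β ≈ 0.076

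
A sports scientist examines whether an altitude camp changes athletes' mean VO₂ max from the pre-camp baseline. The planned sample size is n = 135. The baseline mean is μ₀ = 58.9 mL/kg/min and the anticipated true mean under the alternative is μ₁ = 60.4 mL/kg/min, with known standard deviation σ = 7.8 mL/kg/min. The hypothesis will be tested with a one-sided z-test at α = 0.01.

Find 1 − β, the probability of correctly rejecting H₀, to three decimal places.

Power ≈ 0.463

Standardized effect: d = |μ₁ − μ₀| / σ = |60.4 − 58.9| / 7.8 = 0.1923
Noncentrality parameter: δ = d·√n = 0.1923 × √135 = 2.2344
Critical value for a one-sided test at α = 0.01: z_α = 2.326.
Power = Φ(δ − 2.326) = Φ(-0.092) = 0.4634.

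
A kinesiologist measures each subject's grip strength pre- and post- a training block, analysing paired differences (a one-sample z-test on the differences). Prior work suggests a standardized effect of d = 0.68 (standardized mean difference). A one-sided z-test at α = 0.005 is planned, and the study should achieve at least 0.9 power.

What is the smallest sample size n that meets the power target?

For power 0.9 need Φ(δ − z_{0.005}) = 0.9, so δ = z_{0.005} + z_{0.10} = 2.576 + 1.282 = 3.857.
δ = d·√n ⇒ n = (δ/d)² = (3.857 / 0.68)² = 32.18.
Rounding up, n = 33.

n = 33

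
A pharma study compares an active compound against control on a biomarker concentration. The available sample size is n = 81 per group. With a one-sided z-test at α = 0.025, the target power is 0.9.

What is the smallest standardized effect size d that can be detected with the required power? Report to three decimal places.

Required noncentrality: δ = z_{0.025} + z_{0.10} = 1.960 + 1.282 = 3.242.
δ = d·√(n/2) ⇒ d = δ/√(n/2) = 3.242/√(81/2) = 0.5094.

d ≈ 0.509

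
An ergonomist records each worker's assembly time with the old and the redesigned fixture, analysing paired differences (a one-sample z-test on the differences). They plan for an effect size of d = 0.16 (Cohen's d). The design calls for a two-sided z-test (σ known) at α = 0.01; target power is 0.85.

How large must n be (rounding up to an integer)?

Set Φ(δ − 2.576) = 0.85; then δ − 2.576 = Φ⁻¹(0.85) = 1.036, giving δ = 3.612.
(Ignoring the negligible lower-tail rejection probability gives the usual closed-form inversion.)
δ = d·√n ⇒ n = (δ/d)² = (3.612 / 0.16)² = 509.70.
Rounding up, n = 510.

n = 510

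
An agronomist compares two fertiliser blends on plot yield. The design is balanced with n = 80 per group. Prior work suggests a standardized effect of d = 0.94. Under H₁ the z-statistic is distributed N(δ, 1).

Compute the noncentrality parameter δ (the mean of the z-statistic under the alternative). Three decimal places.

δ = d·√(n/2) = 0.94 × √(80/2) = 5.9451

δ ≈ 5.945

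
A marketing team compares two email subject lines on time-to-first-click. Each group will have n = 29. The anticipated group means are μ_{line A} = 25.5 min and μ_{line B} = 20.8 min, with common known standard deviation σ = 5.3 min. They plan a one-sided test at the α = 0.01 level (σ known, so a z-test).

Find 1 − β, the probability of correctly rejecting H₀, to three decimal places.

Power ≈ 0.853

Standardized effect: d = |μ_{line A} − μ_{line B}| / σ = |25.5 − 20.8| / 5.3 = 0.8868
Noncentrality parameter: δ = d·√(n/2) = 0.8868 × √(29/2) = 3.3768
One-sided α = 0.01 → critical value z_{0.01} = 2.326.
Power = Φ(δ − 2.326) = Φ(1.050) = 0.8532.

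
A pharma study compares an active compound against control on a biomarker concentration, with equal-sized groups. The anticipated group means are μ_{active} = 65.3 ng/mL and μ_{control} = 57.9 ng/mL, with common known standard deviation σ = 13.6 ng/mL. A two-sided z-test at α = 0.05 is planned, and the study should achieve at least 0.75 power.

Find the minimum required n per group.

n = 47 per group

Standardized effect: d = |μ_{active} − μ_{control}| / σ = |65.3 − 57.9| / 13.6 = 0.5441
Set Φ(δ − 1.960) = 0.75; then δ − 1.960 = Φ⁻¹(0.75) = 0.674, giving δ = 2.634.
(Ignoring the negligible lower-tail rejection probability gives the usual closed-form inversion.)
δ = d·√(n/2) ⇒ n = 2(δ/d)² = 2 × (2.634 / 0.5441)² = 46.88.
Round up to the next whole unit.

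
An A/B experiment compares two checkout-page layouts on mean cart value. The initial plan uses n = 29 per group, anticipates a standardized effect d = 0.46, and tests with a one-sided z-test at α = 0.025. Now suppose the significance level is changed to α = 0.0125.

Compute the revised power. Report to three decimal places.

Power ≈ 0.312

δ = d·√(n/2) = 0.46 × √(29/2) = 1.7516 (unchanged). New critical value: z_{0.0125} = 2.241.
Revised power = P(Z > 2.241 − δ) = Φ(-0.490) = 0.3121.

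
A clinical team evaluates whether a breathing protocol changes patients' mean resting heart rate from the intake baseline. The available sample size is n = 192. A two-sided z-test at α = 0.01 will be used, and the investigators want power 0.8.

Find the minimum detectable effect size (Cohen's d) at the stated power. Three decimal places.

d ≈ 0.247

Need Φ(δ − 2.576) = 0.8, so δ = 2.576 + 0.842 = 3.417.
(The second rejection-region term Φ(−δ − z_{α/2}) is negligible and dropped.)
δ = d·√n ⇒ d = δ/√n = 3.417/√192 = 0.2466.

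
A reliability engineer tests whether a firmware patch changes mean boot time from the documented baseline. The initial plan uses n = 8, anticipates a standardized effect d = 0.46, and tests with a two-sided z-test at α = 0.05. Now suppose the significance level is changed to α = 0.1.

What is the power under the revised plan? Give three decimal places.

Power ≈ 0.367

δ = d·√n = 0.46 × √8 = 1.3011 (unchanged). New critical value: z_{0.05} = 1.645.
Revised power = Φ(δ − 1.645) + Φ(−δ − 1.645) = Φ(-0.344) + Φ(-2.946) = 0.3655 + 0.0016 = 0.3671.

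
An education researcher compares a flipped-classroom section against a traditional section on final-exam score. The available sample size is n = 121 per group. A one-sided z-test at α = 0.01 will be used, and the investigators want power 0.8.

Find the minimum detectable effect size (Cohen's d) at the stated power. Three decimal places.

d ≈ 0.407

Need Φ(δ − 2.326) = 0.8, so δ = 2.326 + 0.842 = 3.168.
δ = d·√(n/2) ⇒ d = δ/√(n/2) = 3.168/√(121/2) = 0.4073.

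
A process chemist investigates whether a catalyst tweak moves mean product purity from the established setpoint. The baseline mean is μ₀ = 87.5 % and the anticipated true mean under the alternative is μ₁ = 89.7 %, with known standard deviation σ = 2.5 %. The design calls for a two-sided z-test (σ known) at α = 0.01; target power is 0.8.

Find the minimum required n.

n = 16

Standardized effect: d = |μ₁ − μ₀| / σ = |89.7 − 87.5| / 2.5 = 0.8800
For power 0.8 need Φ(δ − z_{0.005}) = 0.8, so δ = z_{0.005} + z_{0.20} = 2.576 + 0.842 = 3.417.
(The Φ(−δ − z_{α/2}) term is vanishingly small for δ > 0 and is dropped in the standard sample-size formula.)
δ = d·√n ⇒ n = (δ/d)² = (3.417 / 0.8800)² = 15.08.
Rounding up, n = 16.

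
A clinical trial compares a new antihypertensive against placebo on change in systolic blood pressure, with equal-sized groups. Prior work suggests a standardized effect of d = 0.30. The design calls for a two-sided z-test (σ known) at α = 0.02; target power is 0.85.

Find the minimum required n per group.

n = 252 per group

For power 0.85 need Φ(δ − z_{0.01}) = 0.85, so δ = z_{0.01} + z_{0.15} = 2.326 + 1.036 = 3.363.
(The Φ(−δ − z_{α/2}) term is vanishingly small for δ > 0 and is dropped in the standard sample-size formula.)
δ = d·√(n/2) ⇒ n = 2(δ/d)² = 2 × (3.363 / 0.30)² = 251.30.
Round up to the next whole unit.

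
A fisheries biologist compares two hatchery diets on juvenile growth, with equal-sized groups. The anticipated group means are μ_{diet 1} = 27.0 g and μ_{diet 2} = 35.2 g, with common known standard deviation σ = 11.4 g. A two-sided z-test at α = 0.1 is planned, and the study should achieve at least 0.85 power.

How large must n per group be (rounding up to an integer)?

n = 28 per group

Standardized effect: d = |μ_{diet 1} − μ_{diet 2}| / σ = |27.0 − 35.2| / 11.4 = 0.7193
For power 0.85 need Φ(δ − z_{0.05}) = 0.85, so δ = z_{0.05} + z_{0.15} = 1.645 + 1.036 = 2.681.
(The Φ(−δ − z_{α/2}) term is vanishingly small for δ > 0 and is dropped in the standard sample-size formula.)
δ = d·√(n/2) ⇒ n = 2(δ/d)² = 2 × (2.681 / 0.7193)² = 27.79.
Round up to the next whole unit.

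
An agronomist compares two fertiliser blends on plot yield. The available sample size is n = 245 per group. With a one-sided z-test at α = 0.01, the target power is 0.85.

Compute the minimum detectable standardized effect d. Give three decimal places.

d ≈ 0.304

Required noncentrality: δ = z_{0.01} + z_{0.15} = 2.326 + 1.036 = 3.363.
δ = d·√(n/2) ⇒ d = δ/√(n/2) = 3.363/√(245/2) = 0.3038.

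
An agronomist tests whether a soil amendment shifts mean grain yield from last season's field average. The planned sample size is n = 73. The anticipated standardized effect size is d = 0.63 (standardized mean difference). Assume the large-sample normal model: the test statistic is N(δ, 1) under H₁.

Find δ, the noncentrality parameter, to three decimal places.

The noncentrality parameter scales effect size by the design's sample-size factor: δ = d·√n = 0.63 × √73 = 5.3827

δ ≈ 5.383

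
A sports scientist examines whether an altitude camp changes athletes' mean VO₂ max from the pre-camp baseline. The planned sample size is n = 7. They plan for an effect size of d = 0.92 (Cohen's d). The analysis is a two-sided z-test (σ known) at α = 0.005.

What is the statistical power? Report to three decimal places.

Power ≈ 0.355

Noncentrality parameter: δ = d·√n = 0.92 × √7 = 2.4341
Critical value for a two-sided test at α = 0.005: z_{α/2} = 2.807.
Power = Φ(δ − 2.807) + Φ(−δ − 2.807) = Φ(-0.373) + Φ(-5.241) = 0.3546 + 0.0000 = 0.3546.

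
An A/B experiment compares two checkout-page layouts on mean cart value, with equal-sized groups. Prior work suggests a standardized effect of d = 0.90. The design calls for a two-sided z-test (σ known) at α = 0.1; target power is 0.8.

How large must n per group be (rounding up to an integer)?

n = 16 per group

For power 0.8 need Φ(δ − z_{0.05}) = 0.8, so δ = z_{0.05} + z_{0.20} = 1.645 + 0.842 = 2.486.
(The Φ(−δ − z_{α/2}) term is vanishingly small for δ > 0 and is dropped in the standard sample-size formula.)
δ = d·√(n/2) ⇒ n = 2(δ/d)² = 2 × (2.486 / 0.90)² = 15.27.
Rounding up, n = 16 per group.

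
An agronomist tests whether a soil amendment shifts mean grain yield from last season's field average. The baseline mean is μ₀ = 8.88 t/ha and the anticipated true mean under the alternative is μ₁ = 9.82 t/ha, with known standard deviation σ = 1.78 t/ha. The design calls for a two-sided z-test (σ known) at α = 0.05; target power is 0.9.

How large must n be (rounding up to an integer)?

n = 38

Standardized effect: d = |μ₁ − μ₀| / σ = |9.82 − 8.88| / 1.78 = 0.5281
For power 0.9 need Φ(δ − z_{0.025}) = 0.9, so δ = z_{0.025} + z_{0.10} = 1.960 + 1.282 = 3.242.
(The Φ(−δ − z_{α/2}) term is vanishingly small for δ > 0 and is dropped in the standard sample-size formula.)
δ = d·√n ⇒ n = (δ/d)² = (3.242 / 0.5281)² = 37.68.
Round up to the next whole unit.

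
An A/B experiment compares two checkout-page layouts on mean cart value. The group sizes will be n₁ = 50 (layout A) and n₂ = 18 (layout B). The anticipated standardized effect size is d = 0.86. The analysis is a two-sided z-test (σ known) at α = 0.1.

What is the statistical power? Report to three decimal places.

Noncentrality parameter: δ = d / √(1/n₁ + 1/n₂) = 0.86 / √(1/50 + 1/18) = 3.1287
Two-sided α = 0.1 → critical value z_{0.05} = 1.645.
Power = Φ(δ − 1.645) + Φ(−δ − 1.645) = Φ(1.484) + Φ(-4.774) = 0.9311 + 0.0000 = 0.9311.

Power ≈ 0.931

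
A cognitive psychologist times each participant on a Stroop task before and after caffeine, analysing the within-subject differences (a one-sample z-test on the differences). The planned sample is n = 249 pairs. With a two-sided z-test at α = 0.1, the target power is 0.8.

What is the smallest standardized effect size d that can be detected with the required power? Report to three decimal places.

d ≈ 0.158

Need Φ(δ − 1.645) = 0.8, so δ = 1.645 + 0.842 = 2.486.
(The second rejection-region term Φ(−δ − z_{α/2}) is negligible and dropped.)
δ = d·√n ⇒ d = δ/√n = 2.486/√249 = 0.1576.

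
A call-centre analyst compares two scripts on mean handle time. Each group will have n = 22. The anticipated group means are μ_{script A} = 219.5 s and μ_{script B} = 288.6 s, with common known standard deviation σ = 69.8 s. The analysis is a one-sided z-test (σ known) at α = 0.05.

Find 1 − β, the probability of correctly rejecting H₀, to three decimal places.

Power ≈ 0.949

Standardized effect: d = |μ_{script A} − μ_{script B}| / σ = |219.5 − 288.6| / 69.8 = 0.9900
Noncentrality parameter: δ = d·√(n/2) = 0.9900 × √(22/2) = 3.2834
Critical value for a one-sided test at α = 0.05: z_α = 1.645.
Power = P(Z > 1.645 − δ) = Φ(1.639) = 0.9493.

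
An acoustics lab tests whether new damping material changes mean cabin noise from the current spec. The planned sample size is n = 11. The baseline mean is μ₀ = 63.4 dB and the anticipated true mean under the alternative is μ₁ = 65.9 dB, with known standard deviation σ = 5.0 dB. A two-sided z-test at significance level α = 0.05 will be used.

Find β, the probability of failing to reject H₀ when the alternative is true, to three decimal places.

β ≈ 0.618

Standardized effect: d = |μ₁ − μ₀| / σ = |65.9 − 63.4| / 5.0 = 0.5000
Noncentrality parameter: δ = d·√n = 0.5000 × √11 = 1.6583
Critical value for a two-sided test at α = 0.05: z_{α/2} = 1.960.
Power = Φ(δ − 1.960) + Φ(−δ − 1.960) = Φ(-0.302) + Φ(-3.618) = 0.3815 + 0.0001 = 0.3816.
Type II error: β = 1 − power = 1 − 0.3816 = 0.6184.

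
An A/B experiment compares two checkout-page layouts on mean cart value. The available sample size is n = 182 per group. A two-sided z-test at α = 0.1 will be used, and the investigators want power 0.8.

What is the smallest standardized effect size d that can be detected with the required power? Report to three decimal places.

d ≈ 0.261

Need Φ(δ − 1.645) = 0.8, so δ = 1.645 + 0.842 = 2.486.
(The second rejection-region term Φ(−δ − z_{α/2}) is negligible and dropped.)
δ = d·√(n/2) ⇒ d = δ/√(n/2) = 2.486/√(182/2) = 0.2607.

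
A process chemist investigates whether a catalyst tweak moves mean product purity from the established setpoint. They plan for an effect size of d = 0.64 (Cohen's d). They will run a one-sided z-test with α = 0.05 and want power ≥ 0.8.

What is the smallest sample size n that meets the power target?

For power 0.8 need Φ(δ − z_{0.05}) = 0.8, so δ = z_{0.05} + z_{0.20} = 1.645 + 0.842 = 2.486.
δ = d·√n ⇒ n = (δ/d)² = (2.486 / 0.64)² = 15.09.
Round up to the next whole unit.

n = 16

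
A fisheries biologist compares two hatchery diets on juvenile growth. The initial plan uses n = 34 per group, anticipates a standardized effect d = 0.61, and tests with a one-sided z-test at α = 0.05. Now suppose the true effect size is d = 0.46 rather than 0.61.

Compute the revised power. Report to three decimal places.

With d = 0.46: δ = d·√(n/2) = 0.46 × √(34/2) = 1.8966. Critical value z_{0.05} = 1.645.
Revised power = Φ(δ − 1.645) = Φ(0.252) = 0.5994.

Power ≈ 0.599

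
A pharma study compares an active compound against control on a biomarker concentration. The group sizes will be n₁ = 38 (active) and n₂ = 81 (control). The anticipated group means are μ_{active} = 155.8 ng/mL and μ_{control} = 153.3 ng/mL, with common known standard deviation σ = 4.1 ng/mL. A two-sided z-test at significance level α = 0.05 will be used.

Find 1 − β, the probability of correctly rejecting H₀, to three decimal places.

Power ≈ 0.873

Standardized effect: d = |μ_{active} − μ_{control}| / σ = |155.8 − 153.3| / 4.1 = 0.6098
Noncentrality parameter: δ = d / √(1/n₁ + 1/n₂) = 0.6098 / √(1/38 + 1/81) = 3.1011
Critical value for a two-sided test at α = 0.05: z_{α/2} = 1.960.
Power = Φ(δ − 1.960) + Φ(−δ − 1.960) = Φ(1.141) + Φ(-5.061) = 0.8731 + 0.0000 = 0.8731.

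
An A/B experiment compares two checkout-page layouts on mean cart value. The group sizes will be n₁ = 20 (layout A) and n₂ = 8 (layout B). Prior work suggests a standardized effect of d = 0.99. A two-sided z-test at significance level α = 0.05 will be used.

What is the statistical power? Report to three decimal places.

Noncentrality parameter: δ = d / √(1/n₁ + 1/n₂) = 0.99 / √(1/20 + 1/8) = 2.3666
Critical value for a two-sided test at α = 0.05: z_{α/2} = 1.960.
Power = Φ(δ − 1.960) + Φ(−δ − 1.960) = Φ(0.407) + Φ(-4.327) = 0.6578 + 0.0000 = 0.6579.

Power ≈ 0.658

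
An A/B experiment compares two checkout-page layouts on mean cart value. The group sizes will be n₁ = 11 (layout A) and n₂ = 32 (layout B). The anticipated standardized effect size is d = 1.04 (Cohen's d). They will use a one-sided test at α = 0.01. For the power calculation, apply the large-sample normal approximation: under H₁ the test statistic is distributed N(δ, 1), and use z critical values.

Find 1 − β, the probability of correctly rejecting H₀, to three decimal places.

Noncentrality parameter: δ = d / √(1/n₁ + 1/n₂) = 1.04 / √(1/11 + 1/32) = 2.9756
One-sided α = 0.01 → critical value z_{0.01} = 2.326.
Power = P(Z > 2.326 − δ) = Φ(0.649) = 0.7419.

Power ≈ 0.742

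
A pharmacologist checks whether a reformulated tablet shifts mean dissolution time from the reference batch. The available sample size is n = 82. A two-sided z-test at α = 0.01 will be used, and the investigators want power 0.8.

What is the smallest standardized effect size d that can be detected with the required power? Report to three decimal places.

Required noncentrality: δ = z_{0.005} + z_{0.20} = 2.576 + 0.842 = 3.417.
(Lower-tail contribution to power is negligible for δ > 0.)
δ = d·√n ⇒ d = δ/√n = 3.417/√82 = 0.3774.

d ≈ 0.377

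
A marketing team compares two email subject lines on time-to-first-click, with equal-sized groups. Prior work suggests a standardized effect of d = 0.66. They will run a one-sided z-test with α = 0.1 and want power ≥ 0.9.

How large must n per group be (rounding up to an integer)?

n = 31 per group

Set Φ(δ − 1.282) = 0.9; then δ − 1.282 = Φ⁻¹(0.9) = 1.282, giving δ = 2.563.
δ = d·√(n/2) ⇒ n = 2(δ/d)² = 2 × (2.563 / 0.66)² = 30.16.
Round up to the next whole unit.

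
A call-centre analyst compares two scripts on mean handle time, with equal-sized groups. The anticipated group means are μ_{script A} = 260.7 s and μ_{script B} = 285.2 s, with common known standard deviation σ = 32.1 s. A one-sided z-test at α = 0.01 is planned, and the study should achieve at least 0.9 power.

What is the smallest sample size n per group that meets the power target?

Standardized effect: d = |μ_{script A} − μ_{script B}| / σ = |260.7 − 285.2| / 32.1 = 0.7632
For power 0.9 need Φ(δ − z_{0.01}) = 0.9, so δ = z_{0.01} + z_{0.10} = 2.326 + 1.282 = 3.608.
δ = d·√(n/2) ⇒ n = 2(δ/d)² = 2 × (3.608 / 0.7632)² = 44.69.
Rounding up, n = 45 per group.

n = 45 per group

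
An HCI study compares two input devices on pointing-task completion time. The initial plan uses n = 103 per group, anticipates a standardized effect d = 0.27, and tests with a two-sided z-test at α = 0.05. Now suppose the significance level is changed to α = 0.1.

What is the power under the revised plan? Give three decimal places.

δ = d·√(n/2) = 0.27 × √(103/2) = 1.9376 (unchanged). New critical value: z_{0.05} = 1.645.
Revised power = Φ(δ − 1.645) + Φ(−δ − 1.645) = Φ(0.293) + Φ(-3.582) = 0.6151 + 0.0002 = 0.6153.

Power ≈ 0.615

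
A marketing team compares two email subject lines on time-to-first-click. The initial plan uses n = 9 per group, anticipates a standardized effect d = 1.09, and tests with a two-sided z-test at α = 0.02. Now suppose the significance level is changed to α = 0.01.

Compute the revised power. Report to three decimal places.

δ = d·√(n/2) = 1.09 × √(9/2) = 2.3122 (unchanged). New critical value: z_{0.005} = 2.576.
Revised power = Φ(δ − 2.576) + Φ(−δ − 2.576) = Φ(-0.264) + Φ(-4.888) = 0.3960 + 0.0000 = 0.3960.

Power ≈ 0.396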